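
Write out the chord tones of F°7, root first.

F Ab Cb Ebb

Root F, quality diminished seventh:
Root: F
Minor 3rd (3rd): Ab
Diminished 5th (5th): Cb
Diminished 7th (7th): Ebb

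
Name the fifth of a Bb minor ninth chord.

Bb minor ninth is built on Bb; its 5th is a perfect 5th above the root.
A fifth above B uses the letter F, and the perfect 5th above Bb is F.

F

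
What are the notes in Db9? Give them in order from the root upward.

Db9 is a dominant ninth built on Db.
- root: Db
- major 3rd: F
- perfect 5th: Ab
- minor 7th: Cb
- major 9th: Eb

Db, F, Ab, Cb, Eb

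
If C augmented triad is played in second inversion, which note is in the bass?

C augmented triad in root position is C–E–G-sharp.
Second inversion places the fifth in the bass, which is G-sharp.

G-sharp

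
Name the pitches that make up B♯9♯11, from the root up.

B♯9♯11: dominant ninth sharp eleven on B#.
B# — root
D## — major 3rd
F## — perfect 5th
A# — minor 7th
C## — major 9th
E## — augmented 11th

B#, D##, F##, A#, C##, E##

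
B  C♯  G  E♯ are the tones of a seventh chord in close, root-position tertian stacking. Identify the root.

C♯

Stacking in thirds gives C♯ – E♯ – G – B, so C♯ is the root — C♯ dominant seventh flat five.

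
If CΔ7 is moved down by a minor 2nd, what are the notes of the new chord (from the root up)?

B D# F# A#

Transposed root: C → B (minor 2nd down). So we spell B major seventh:
root → B
3rd (major 3rd) → D#
5th (perfect 5th) → F#
7th (major 7th) → A#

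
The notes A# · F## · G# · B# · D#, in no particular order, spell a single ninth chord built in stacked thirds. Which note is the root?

Stacking in thirds gives G# – B# – D# – F## – A#, so G# is the root — G# major ninth.

G#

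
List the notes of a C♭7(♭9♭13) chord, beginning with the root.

C♭7(♭9♭13): dominant seventh flat nine flat thirteen on Cb.
Root: Cb
Major 3rd (3rd): Eb
Perfect 5th (5th): Gb
Minor 7th (7th): Bbb
Minor 9th (9th): Dbb
Minor 13th (13th): Abb

Cb – Eb – Gb – Bbb – Dbb – Abb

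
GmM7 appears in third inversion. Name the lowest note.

F#

GmM7 in root position is G–Bb–D–F#.
Third inversion places the seventh in the bass, which is F#.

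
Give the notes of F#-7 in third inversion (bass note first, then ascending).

In root position, F#-7 is F#–A–C#–E.
Third inversion puts the seventh (E) in the bass.

E  F#  A  C#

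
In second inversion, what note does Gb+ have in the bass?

Gb+ in root position is Gb–Bb–D.
Second inversion places the fifth in the bass, which is D.

D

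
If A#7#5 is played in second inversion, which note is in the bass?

E##

A#7#5 in root position is A#–C##–E##–G#.
Second inversion places the fifth in the bass, which is E##.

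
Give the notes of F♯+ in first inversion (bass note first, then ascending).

A#  C##  F#

In root position, F♯+ is F#–A#–C##.
First inversion puts the third (A#) in the bass.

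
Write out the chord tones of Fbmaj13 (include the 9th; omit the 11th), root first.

Root Fb, quality major thirteenth:
root → Fb
3rd (major 3rd) → Ab
5th (perfect 5th) → Cb
7th (major 7th) → Eb
9th (major 9th) → Gb
13th (major 13th) → Db

Fb – Ab – Cb – Eb – Gb – Db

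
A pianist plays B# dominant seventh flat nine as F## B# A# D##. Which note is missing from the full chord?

The full B# dominant seventh flat nine chord is B#, D##, F##, A#, C#.
Comparing with the voicing, the minor 9th (9th) — C# — is absent.

C#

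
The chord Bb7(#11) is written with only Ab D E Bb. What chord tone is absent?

F

Bb7(#11) = Bb, D, F, Ab, E. The voicing lacks the 5th (perfect 5th), F.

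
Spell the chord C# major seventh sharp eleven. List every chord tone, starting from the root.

C# major seventh sharp eleven: major seventh sharp eleven on C-sharp.
- root: C-sharp
- major 3rd: E-sharp
- perfect 5th: G-sharp
- major 7th: B-sharp
- augmented 11th: F-double-sharp

C-sharp, E-sharp, G-sharp, B-sharp, F-double-sharp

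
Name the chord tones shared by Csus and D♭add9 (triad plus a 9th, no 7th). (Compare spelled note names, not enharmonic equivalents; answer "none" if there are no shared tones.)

Csus = C, F, G.
D♭add9 = Db, F, Ab, Eb.
Shared: F.

F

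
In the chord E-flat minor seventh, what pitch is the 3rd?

Gb

E-flat minor seventh is built on Eb; its 3rd is a minor 3rd above the root.
A third above E uses the letter G, and the minor 3rd above Eb is Gb.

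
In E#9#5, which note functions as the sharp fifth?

B##

E#9#5 is built on E#; its 5th is an augmented 5th above the root.
A fifth above E uses the letter B, and the augmented 5th above E# is B##.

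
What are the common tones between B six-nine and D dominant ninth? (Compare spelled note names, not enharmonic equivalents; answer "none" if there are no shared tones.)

F-sharp

B six-nine = B, D-sharp, F-sharp, G-sharp, C-sharp.
D dominant ninth = D, F-sharp, A, C, E.
Shared: F-sharp.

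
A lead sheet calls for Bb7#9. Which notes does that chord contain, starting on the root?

Bb, D, F, Ab, C#

Bb7#9 is a dominant seventh sharp nine built on Bb.
root → Bb
3rd (major 3rd) → D
5th (perfect 5th) → F
7th (minor 7th) → Ab
9th (augmented 9th) → C#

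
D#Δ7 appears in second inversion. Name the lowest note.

D#Δ7 in root position is D♯–F𝄪–A♯–C𝄪.
Second inversion places the fifth in the bass, which is A♯.

A♯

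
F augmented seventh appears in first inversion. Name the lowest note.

A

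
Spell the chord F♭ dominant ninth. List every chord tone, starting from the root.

Root Fb, quality dominant ninth:
Fb — root
Ab — major 3rd
Cb — perfect 5th
Ebb — minor 7th
Gb — major 9th

Fb Ab Cb Ebb Gb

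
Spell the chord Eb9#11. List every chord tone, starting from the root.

Eb, G, Bb, Db, F, A

Root Eb, quality dominant ninth sharp eleven:
- root: Eb
- major 3rd: G
- perfect 5th: Bb
- minor 7th: Db
- major 9th: F
- augmented 11th: A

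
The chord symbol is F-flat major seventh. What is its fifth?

C-flat

F-flat major seventh is built on F-flat; its 5th is a perfect 5th above the root.
A fifth above F uses the letter C, and the perfect 5th above F-flat is C-flat.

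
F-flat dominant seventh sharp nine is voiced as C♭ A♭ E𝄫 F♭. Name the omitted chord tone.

The full F-flat dominant seventh sharp nine chord is F♭, A♭, C♭, E𝄫, G.
Comparing with the voicing, the augmented 9th (9th) — G — is absent.

G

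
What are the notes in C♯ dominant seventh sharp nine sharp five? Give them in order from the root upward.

C-sharp, E-sharp, G-double-sharp, B, D-double-sharp

Root C-sharp, quality dominant seventh sharp nine sharp five:
C-sharp — root
E-sharp — major 3rd
G-double-sharp — augmented 5th
B — minor 7th
D-double-sharp — augmented 9th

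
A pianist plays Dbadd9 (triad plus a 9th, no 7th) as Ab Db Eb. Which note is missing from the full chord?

Dbadd9 = Db, F, Ab, Eb. The voicing lacks the 3rd (major 3rd), F.

F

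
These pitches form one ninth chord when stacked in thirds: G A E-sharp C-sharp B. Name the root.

Stacking in thirds gives A – C-sharp – E-sharp – G – B, so A is the root — A dominant ninth sharp five.

A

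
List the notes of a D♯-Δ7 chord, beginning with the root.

D♯-Δ7: minor-major seventh on D♯.
Root: D♯
Minor 3rd (3rd): F♯
Perfect 5th (5th): A♯
Major 7th (7th): C𝄪

D♯ – F♯ – A♯ – C𝄪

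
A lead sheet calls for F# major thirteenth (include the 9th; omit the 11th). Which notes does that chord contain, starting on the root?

F-sharp – A-sharp – C-sharp – E-sharp – G-sharp – D-sharp

Root F-sharp, quality major thirteenth:
F-sharp — root
A-sharp — major 3rd
C-sharp — perfect 5th
E-sharp — major 7th
G-sharp — major 9th
D-sharp — major 13th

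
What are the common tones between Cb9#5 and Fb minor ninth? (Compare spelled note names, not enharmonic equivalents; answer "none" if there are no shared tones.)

Cb

Cb9#5 = Cb, Eb, G, Bbb, Db.
Fb minor ninth = Fb, Abb, Cb, Ebb, Gb.
Shared: Cb.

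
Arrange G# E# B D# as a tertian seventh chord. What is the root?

Arranged so that each adjacent pair is a third by letter name: E# – G# – B – D#.
The bottom of that stack, E#, is the root (this is E# half-diminished seventh).

E#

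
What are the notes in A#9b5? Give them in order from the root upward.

A#  C##  E  G#  B#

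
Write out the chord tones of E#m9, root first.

E#m9 is a minor ninth built on E♯.
root → E♯
3rd (minor 3rd) → G♯
5th (perfect 5th) → B♯
7th (minor 7th) → D♯
9th (major 9th) → F𝄪

E♯, G♯, B♯, D♯, F𝄪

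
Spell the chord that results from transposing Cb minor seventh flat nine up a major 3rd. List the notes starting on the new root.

Eb, Gb, Bb, Db, Fb

Transposed root: Cb → Eb (major 3rd up). So we spell Eb minor seventh flat nine:
Root: Eb
Minor 3rd (3rd): Gb
Perfect 5th (5th): Bb
Minor 7th (7th): Db
Minor 9th (9th): Fb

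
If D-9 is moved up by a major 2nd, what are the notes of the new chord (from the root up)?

E G B D F#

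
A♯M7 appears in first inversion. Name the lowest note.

A♯M7 in root position is A♯–C𝄪–E♯–G𝄪.
First inversion places the third in the bass, which is C𝄪.

C𝄪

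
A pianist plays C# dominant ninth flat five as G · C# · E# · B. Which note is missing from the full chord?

D#

C# dominant ninth flat five = C#, E#, G, B, D#. The voicing lacks the 9th (major 9th), D#.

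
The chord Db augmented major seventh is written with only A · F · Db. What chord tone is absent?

C

Db augmented major seventh = Db, F, A, C. The voicing lacks the 7th (major 7th), C.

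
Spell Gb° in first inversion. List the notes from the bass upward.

Gb° = Gb–Bbb–Dbb; first inversion → third (Bbb) lowest.

Bbb Dbb Gb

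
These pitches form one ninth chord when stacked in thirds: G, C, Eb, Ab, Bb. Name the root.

Arranged so that each adjacent pair is a third by letter name: Ab – C – Eb – G – Bb.
The bottom of that stack, Ab, is the root (this is Ab major ninth).

Ab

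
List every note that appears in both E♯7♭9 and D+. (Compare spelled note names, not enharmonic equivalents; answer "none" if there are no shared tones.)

E♯7♭9: E# G## B# D# F#
D+: D F# A#
Common to both → F#.

F#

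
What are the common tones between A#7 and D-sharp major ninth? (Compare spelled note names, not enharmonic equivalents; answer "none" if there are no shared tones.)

A#, C##, E#

A#7: A# C## E# G#
D-sharp major ninth: D# F## A# C## E#
Common to both → A#, C##, E#.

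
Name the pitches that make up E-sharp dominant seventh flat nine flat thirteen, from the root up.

E#  G##  B#  D#  F#  C#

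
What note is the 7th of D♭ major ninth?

C

D♭ major ninth is built on Db; its 7th is a major 7th above the root.
A seventh above D uses the letter C, and the major 7th above Db is C.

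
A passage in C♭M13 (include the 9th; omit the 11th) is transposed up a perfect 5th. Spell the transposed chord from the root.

Gb  Bb  Db  F  Ab  Eb

Cb up a perfect 5th → Gb. New chord: Gb major thirteenth.
Gb — root
Bb — major 3rd
Db — perfect 5th
F — major 7th
Ab — major 9th
Eb — major 13th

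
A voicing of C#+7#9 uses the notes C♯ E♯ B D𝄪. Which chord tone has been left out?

G𝄪

C#+7#9 = C♯, E♯, G𝄪, B, D𝄪. The voicing lacks the 5th (augmented 5th), G𝄪.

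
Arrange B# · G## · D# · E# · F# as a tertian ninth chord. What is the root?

E#

Stacking in thirds gives E# – G## – B# – D# – F#, so E# is the root — E# dominant seventh flat nine.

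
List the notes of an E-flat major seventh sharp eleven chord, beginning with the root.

E-flat major seventh sharp eleven is a major seventh sharp eleven built on E-flat.
root → E-flat
3rd (major 3rd) → G
5th (perfect 5th) → B-flat
7th (major 7th) → D
11th (augmented 11th) → A

E-flat, G, B-flat, D, A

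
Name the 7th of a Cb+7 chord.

Bbb

Cb+7 is built on Cb; its 7th is a minor 7th above the root.
A seventh above C uses the letter B, and the minor 7th above Cb is Bbb.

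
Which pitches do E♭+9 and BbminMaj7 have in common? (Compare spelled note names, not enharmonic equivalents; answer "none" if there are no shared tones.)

E♭+9: E♭ G B D♭ F
BbminMaj7: B♭ D♭ F A
Common to both → D♭, F.

D♭  F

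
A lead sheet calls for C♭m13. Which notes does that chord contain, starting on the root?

Cb  Ebb  Gb  Bbb  Db  Fb  Ab

C♭m13: minor thirteenth on Cb.
Cb — root
Ebb — minor 3rd
Gb — perfect 5th
Bbb — minor 7th
Db — major 9th
Fb — perfect 11th
Ab — major 13th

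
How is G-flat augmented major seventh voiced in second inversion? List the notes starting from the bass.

G-flat augmented major seventh = Gb–Bb–D–F; second inversion → fifth (D) lowest.

D  F  Gb  Bb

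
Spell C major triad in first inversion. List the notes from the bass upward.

E, G, C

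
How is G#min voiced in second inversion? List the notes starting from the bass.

D#  G#  B

G#min = G#–B–D#; second inversion → fifth (D#) lowest.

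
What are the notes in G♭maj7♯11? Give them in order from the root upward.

G♭ – B♭ – D♭ – F – C

G♭maj7♯11 is a major seventh sharp eleven built on G♭.
root → G♭
3rd (major 3rd) → B♭
5th (perfect 5th) → D♭
7th (major 7th) → F
11th (augmented 11th) → C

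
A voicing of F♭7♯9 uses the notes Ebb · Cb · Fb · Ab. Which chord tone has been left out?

G

F♭7♯9 = Fb, Ab, Cb, Ebb, G. The voicing lacks the 9th (augmented 9th), G.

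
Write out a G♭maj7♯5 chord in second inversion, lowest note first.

G♭maj7♯5 = Gb–Bb–D–F; second inversion → fifth (D) lowest.

D F Gb Bb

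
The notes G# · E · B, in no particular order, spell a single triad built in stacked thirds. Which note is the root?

Stacking in thirds gives E – G# – B, so E is the root — E major triad.

E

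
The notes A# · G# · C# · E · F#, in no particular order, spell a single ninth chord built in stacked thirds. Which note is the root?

Arranged so that each adjacent pair is a third by letter name: F# – A# – C# – E – G#.
The bottom of that stack, F#, is the root (this is F# dominant ninth).

F#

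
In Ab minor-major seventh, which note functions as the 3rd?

Ab minor-major seventh is built on Ab; its 3rd is a minor 3rd above the root.
A third above A uses the letter C, and the minor 3rd above Ab is Cb.

Cb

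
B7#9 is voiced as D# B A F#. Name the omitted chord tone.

The full B7#9 chord is B, D#, F#, A, C##.
Comparing with the voicing, the augmented 9th (9th) — C## — is absent.

C##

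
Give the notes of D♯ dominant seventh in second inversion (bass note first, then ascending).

In root position, D♯ dominant seventh is D-sharp–F-double-sharp–A-sharp–C-sharp.
Second inversion puts the fifth (A-sharp) in the bass.

A-sharp, C-sharp, D-sharp, F-double-sharp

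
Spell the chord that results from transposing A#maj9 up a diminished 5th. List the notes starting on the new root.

E, G#, B, D#, F#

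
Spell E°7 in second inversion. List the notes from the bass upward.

In root position, E°7 is E–G–Bb–Db.
Second inversion puts the fifth (Bb) in the bass.

Bb, Db, E, G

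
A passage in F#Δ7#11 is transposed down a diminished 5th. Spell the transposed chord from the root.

B# D## F## A## E##

F# down a diminished 5th → B#. New chord: B# major seventh sharp eleven.
root → B#
3rd (major 3rd) → D##
5th (perfect 5th) → F##
7th (major 7th) → A##
11th (augmented 11th) → E##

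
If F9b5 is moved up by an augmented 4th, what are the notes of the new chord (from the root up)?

Transposed root: F → B (augmented 4th up). So we spell B dominant ninth flat five:
Root: B
Major 3rd (3rd): D#
Diminished 5th (5th): F
Minor 7th (7th): A
Major 9th (9th): C#

B D# F A C#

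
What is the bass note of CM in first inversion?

CM = C–E–G. First inversion → third in the bass = E.

E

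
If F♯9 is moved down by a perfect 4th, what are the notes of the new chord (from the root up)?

A perfect 4th down from F♯ is C♯, so the new chord is C♯ dominant ninth.
root → C♯
3rd (major 3rd) → E♯
5th (perfect 5th) → G♯
7th (minor 7th) → B
9th (major 9th) → D♯

C♯, E♯, G♯, B, D♯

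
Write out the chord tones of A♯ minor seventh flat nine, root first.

Root A-sharp, quality minor seventh flat nine:
Root: A-sharp
Minor 3rd (3rd): C-sharp
Perfect 5th (5th): E-sharp
Minor 7th (7th): G-sharp
Minor 9th (9th): B

A-sharp  C-sharp  E-sharp  G-sharp  B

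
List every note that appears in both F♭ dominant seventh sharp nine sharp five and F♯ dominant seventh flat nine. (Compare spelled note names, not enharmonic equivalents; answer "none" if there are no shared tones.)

F♭ dominant seventh sharp nine sharp five: F-flat A-flat C E-double-flat G
F♯ dominant seventh flat nine: F-sharp A-sharp C-sharp E G
Common to both → G.

G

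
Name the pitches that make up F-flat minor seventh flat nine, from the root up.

F-flat A-double-flat C-flat E-double-flat G-double-flat

Root F-flat, quality minor seventh flat nine:
F-flat — root
A-double-flat — minor 3rd
C-flat — perfect 5th
E-double-flat — minor 7th
G-double-flat — minor 9th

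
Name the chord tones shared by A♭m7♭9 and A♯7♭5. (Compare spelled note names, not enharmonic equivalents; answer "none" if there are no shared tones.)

none

A♭m7♭9 = Ab, Cb, Eb, Gb, Bbb.
A♯7♭5 = A#, C##, E, G#.
Shared: none.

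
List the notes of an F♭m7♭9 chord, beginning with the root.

F♭, A𝄫, C♭, E𝄫, G𝄫

F♭m7♭9: minor seventh flat nine on F♭.
F♭ — root
A𝄫 — minor 3rd
C♭ — perfect 5th
E𝄫 — minor 7th
G𝄫 — minor 9th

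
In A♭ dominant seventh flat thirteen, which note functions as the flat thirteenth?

A♭ dominant seventh flat thirteen is built on Ab; its 13th is a minor 13th above the root.
A sixth above A uses the letter F, and the minor 13th above Ab is Fb.

Fb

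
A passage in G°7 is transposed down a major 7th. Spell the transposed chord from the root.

A♭ – C♭ – E𝄫 – G𝄫

A major 7th down from G is A♭, so the new chord is A♭ diminished seventh.
A♭ — root
C♭ — minor 3rd
E𝄫 — diminished 5th
G𝄫 — diminished 7th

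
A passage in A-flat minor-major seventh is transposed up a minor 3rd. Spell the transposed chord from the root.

A-flat up a minor 3rd → C-flat. New chord: C-flat minor-major seventh.
C-flat — root
E-double-flat — minor 3rd
G-flat — perfect 5th
B-flat — major 7th

C-flat – E-double-flat – G-flat – B-flat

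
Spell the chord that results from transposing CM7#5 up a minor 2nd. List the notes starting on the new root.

Transposed root: C → Db (minor 2nd up). So we spell Db augmented major seventh:
- root: Db
- major 3rd: F
- augmented 5th: A
- major 7th: C

Db, F, A, C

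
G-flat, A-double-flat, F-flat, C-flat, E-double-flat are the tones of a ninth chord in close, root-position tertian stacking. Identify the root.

F-flat

Arranged so that each adjacent pair is a third by letter name: F-flat – A-double-flat – C-flat – E-double-flat – G-flat.
The bottom of that stack, F-flat, is the root (this is F-flat minor ninth).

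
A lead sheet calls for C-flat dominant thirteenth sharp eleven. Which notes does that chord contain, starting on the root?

Cb, Eb, Gb, Bbb, Db, F, Ab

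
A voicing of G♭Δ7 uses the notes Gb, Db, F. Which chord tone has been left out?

The full G♭Δ7 chord is Gb, Bb, Db, F.
Comparing with the voicing, the major 3rd (3rd) — Bb — is absent.

Bb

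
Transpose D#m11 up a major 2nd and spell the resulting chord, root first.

E# G# B# D# F## A#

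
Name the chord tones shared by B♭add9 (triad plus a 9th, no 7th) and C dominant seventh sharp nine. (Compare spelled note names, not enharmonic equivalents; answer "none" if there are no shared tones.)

B♭add9: B♭ D F C
C dominant seventh sharp nine: C E G B♭ D♯
Common to both → B♭, C.

B♭  C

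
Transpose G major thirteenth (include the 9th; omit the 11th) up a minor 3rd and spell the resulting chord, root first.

B-flat D F A C G

A minor 3rd up from G is B-flat, so the new chord is B-flat major thirteenth.
B-flat — root
D — major 3rd
F — perfect 5th
A — major 7th
C — major 9th
G — major 13th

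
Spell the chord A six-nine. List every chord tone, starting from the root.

A  C-sharp  E  F-sharp  B

A six-nine: six-nine on A.
A — root
C-sharp — major 3rd
E — perfect 5th
F-sharp — major 6th
B — major 9th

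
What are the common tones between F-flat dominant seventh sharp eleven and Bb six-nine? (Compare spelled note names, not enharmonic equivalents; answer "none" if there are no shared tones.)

Bb

F-flat dominant seventh sharp eleven: Fb Ab Cb Ebb Bb
Bb six-nine: Bb D F G C
Common to both → Bb.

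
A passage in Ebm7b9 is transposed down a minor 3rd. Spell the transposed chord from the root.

C  Eb  G  Bb  Db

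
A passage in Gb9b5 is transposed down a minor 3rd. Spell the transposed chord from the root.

Eb – G – Bbb – Db – F

Gb down a minor 3rd → Eb. New chord: Eb dominant ninth flat five.
Eb — root
G — major 3rd
Bbb — diminished 5th
Db — minor 7th
F — major 9th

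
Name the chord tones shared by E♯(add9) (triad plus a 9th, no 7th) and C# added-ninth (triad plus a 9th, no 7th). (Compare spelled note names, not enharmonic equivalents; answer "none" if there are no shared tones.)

E♯(add9) = E♯, G𝄪, B♯, F𝄪.
C# added-ninth = C♯, E♯, G♯, D♯.
Shared: E♯.

E♯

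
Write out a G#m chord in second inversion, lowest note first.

In root position, G#m is G#–B–D#.
Second inversion puts the fifth (D#) in the bass.

D# – G# – B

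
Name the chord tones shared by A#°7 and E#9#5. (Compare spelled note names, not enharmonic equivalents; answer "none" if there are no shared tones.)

A#°7 = A♯, C♯, E, G.
E#9#5 = E♯, G𝄪, B𝄪, D♯, F𝄪.
Shared: none.

none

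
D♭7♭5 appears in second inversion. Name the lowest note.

A𝄫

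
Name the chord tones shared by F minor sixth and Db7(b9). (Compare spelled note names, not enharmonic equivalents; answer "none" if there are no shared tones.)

F minor sixth: F Ab C D
Db7(b9): Db F Ab Cb Ebb
Common to both → F, Ab.

F, Ab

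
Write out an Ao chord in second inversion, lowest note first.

Ao = A–C–Eb; second inversion → fifth (Eb) lowest.

Eb, A, C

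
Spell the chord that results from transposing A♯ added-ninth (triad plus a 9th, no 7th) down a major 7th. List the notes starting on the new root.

B – D# – F# – C#

A# down a major 7th → B. New chord: B added-ninth.
Root: B
Major 3rd (3rd): D#
Perfect 5th (5th): F#
Major 9th (9th): C#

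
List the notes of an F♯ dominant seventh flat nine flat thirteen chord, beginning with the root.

F# A# C# E G D

F♯ dominant seventh flat nine flat thirteen is a dominant seventh flat nine flat thirteen built on F#.
root → F#
3rd (major 3rd) → A#
5th (perfect 5th) → C#
7th (minor 7th) → E
9th (minor 9th) → G
13th (minor 13th) → D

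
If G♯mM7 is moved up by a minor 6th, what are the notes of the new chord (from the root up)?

G# up a minor 6th → E. New chord: E minor-major seventh.
Root: E
Minor 3rd (3rd): G
Perfect 5th (5th): B
Major 7th (7th): D#

E  G  B  D#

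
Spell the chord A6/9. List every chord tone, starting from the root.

A  C#  E  F#  B

A6/9 is a six-nine built on A.
Root: A
Major 3rd (3rd): C#
Perfect 5th (5th): E
Major 6th (6th): F#
Major 9th (9th): B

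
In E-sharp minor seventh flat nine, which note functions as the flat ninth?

F-sharp

Root of E-sharp minor seventh flat nine = E-sharp. The 9th is a minor 9th: E-sharp up a minor 9th → F-sharp.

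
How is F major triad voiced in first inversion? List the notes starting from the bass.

In root position, F major triad is F–A–C.
First inversion puts the third (A) in the bass.

A – C – F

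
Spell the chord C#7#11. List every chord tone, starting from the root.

C#7#11 is a dominant seventh sharp eleven built on C#.
C# — root
E# — major 3rd
G# — perfect 5th
B — minor 7th
F## — augmented 11th

C#  E#  G#  B  F##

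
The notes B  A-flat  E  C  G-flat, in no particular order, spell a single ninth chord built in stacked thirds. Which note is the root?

A-flat

Arranged so that each adjacent pair is a third by letter name: A-flat – C – E – G-flat – B.
The bottom of that stack, A-flat, is the root (this is A-flat dominant seventh sharp nine sharp five).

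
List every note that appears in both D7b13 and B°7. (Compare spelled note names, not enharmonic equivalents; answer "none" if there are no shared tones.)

D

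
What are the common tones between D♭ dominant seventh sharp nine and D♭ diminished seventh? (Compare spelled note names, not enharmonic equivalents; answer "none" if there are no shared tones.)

D♭ dominant seventh sharp nine = Db, F, Ab, Cb, E.
D♭ diminished seventh = Db, Fb, Abb, Cbb.
Shared: Db.

Db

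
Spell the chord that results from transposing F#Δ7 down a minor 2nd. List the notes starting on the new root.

E#, G##, B#, D##

A minor 2nd down from F# is E#, so the new chord is E# major seventh.
root → E#
3rd (major 3rd) → G##
5th (perfect 5th) → B#
7th (major 7th) → D##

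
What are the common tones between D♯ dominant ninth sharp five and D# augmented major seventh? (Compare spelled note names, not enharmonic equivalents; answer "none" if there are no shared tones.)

D♯ dominant ninth sharp five = D♯, F𝄪, A𝄪, C♯, E♯.
D# augmented major seventh = D♯, F𝄪, A𝄪, C𝄪.
Shared: D♯, F𝄪, A𝄪.

D♯ – F𝄪 – A𝄪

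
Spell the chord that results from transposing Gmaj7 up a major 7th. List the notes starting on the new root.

F#, A#, C#, E#

Transposed root: G → F# (major 7th up). So we spell F# major seventh:
Root: F#
Major 3rd (3rd): A#
Perfect 5th (5th): C#
Major 7th (7th): E#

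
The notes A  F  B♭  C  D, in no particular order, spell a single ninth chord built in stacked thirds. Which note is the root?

Stacking in thirds gives B♭ – D – F – A – C, so B♭ is the root — B♭ major ninth.

B♭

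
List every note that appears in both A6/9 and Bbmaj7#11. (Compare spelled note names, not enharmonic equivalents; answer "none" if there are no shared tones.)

A  E

A6/9: A C# E F# B
Bbmaj7#11: Bb D F A E
Common to both → A, E.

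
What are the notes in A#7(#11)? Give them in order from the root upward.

A♯ – C𝄪 – E♯ – G♯ – D𝄪

Root A♯, quality dominant seventh sharp eleven:
A♯ — root
C𝄪 — major 3rd
E♯ — perfect 5th
G♯ — minor 7th
D𝄪 — augmented 11th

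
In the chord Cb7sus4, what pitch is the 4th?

Fb

Cb7sus4 is built on Cb; its 4th is a perfect 4th above the root.
A fourth above C uses the letter F, and the perfect 4th above Cb is Fb.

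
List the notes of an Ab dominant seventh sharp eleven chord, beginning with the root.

Ab C Eb Gb D

Ab dominant seventh sharp eleven: dominant seventh sharp eleven on Ab.
Root: Ab
Major 3rd (3rd): C
Perfect 5th (5th): Eb
Minor 7th (7th): Gb
Augmented 11th (11th): D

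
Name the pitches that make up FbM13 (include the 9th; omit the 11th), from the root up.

Fb Ab Cb Eb Gb Db

FbM13 is a major thirteenth built on Fb.
Root: Fb
Major 3rd (3rd): Ab
Perfect 5th (5th): Cb
Major 7th (7th): Eb
Major 9th (9th): Gb
Major 13th (13th): Db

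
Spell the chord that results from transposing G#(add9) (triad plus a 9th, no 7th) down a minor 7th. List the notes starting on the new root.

A minor 7th down from G# is A#, so the new chord is A# added-ninth.
root → A#
3rd (major 3rd) → C##
5th (perfect 5th) → E#
9th (major 9th) → B#

A# – C## – E# – B#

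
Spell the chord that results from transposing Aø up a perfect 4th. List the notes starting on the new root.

D, F, Ab, C

Transposed root: A → D (perfect 4th up). So we spell D half-diminished seventh:
root → D
3rd (minor 3rd) → F
5th (diminished 5th) → Ab
7th (minor 7th) → C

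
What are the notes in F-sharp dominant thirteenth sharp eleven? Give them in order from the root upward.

Root F♯, quality dominant thirteenth sharp eleven:
- root: F♯
- major 3rd: A♯
- perfect 5th: C♯
- minor 7th: E
- major 9th: G♯
- augmented 11th: B♯
- major 13th: D♯

F♯  A♯  C♯  E  G♯  B♯  D♯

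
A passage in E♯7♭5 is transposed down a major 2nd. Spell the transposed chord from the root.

A major 2nd down from E# is D#, so the new chord is D# dominant seventh flat five.
- root: D#
- major 3rd: F##
- diminished 5th: A
- minor 7th: C#

D# F## A C#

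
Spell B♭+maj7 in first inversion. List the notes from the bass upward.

D F# A Bb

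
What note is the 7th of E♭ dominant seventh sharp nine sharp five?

Db

E♭ dominant seventh sharp nine sharp five is built on Eb; its 7th is a minor 7th above the root.
A seventh above E uses the letter D, and the minor 7th above Eb is Db.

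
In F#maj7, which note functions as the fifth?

Root of F#maj7 = F♯. The 5th is a perfect 5th: F♯ up a perfect 5th → C♯.

C♯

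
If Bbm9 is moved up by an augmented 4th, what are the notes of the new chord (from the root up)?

E – G – B – D – F#

An augmented 4th up from Bb is E, so the new chord is E minor ninth.
E — root
G — minor 3rd
B — perfect 5th
D — minor 7th
F# — major 9th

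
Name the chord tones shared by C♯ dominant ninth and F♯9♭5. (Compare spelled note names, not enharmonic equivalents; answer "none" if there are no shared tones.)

C♯ dominant ninth: C# E# G# B D#
F♯9♭5: F# A# C E G#
Common to both → G#.

G#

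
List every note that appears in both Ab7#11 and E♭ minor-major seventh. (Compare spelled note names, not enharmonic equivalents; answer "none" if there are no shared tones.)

Eb – Gb – D

Ab7#11 = Ab, C, Eb, Gb, D.
E♭ minor-major seventh = Eb, Gb, Bb, D.
Shared: Eb, Gb, D.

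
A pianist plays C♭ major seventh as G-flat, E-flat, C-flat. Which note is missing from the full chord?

B-flat

C♭ major seventh = C-flat, E-flat, G-flat, B-flat. The voicing lacks the 7th (major 7th), B-flat.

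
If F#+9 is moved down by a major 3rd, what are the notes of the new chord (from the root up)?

Transposed root: F# → D (major 3rd down). So we spell D dominant ninth sharp five:
- root: D
- major 3rd: F#
- augmented 5th: A#
- minor 7th: C
- major 9th: E

D, F#, A#, C, E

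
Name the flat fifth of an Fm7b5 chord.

Root of Fm7b5 = F. The 5th is a diminished 5th: F up a diminished 5th → C♭.

C♭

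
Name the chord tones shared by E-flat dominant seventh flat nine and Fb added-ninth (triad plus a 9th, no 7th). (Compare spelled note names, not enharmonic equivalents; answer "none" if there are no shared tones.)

Fb

E-flat dominant seventh flat nine = Eb, G, Bb, Db, Fb.
Fb added-ninth = Fb, Ab, Cb, Gb.
Shared: Fb.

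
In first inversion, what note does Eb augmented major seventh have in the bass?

G

Eb augmented major seventh = E♭–G–B–D. First inversion → third in the bass = G.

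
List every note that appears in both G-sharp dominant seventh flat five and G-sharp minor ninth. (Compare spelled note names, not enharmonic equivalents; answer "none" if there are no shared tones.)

G-sharp dominant seventh flat five: G-sharp B-sharp D F-sharp
G-sharp minor ninth: G-sharp B D-sharp F-sharp A-sharp
Common to both → G-sharp, F-sharp.

G-sharp F-sharp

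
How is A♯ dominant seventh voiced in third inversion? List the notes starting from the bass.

G-sharp – A-sharp – C-double-sharp – E-sharp

A♯ dominant seventh = A-sharp–C-double-sharp–E-sharp–G-sharp; third inversion → seventh (G-sharp) lowest.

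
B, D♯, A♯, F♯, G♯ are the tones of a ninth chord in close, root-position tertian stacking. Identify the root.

Stacking in thirds gives G♯ – B – D♯ – F♯ – A♯, so G♯ is the root — G♯ minor ninth.

G♯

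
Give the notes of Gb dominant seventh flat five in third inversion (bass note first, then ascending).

In root position, Gb dominant seventh flat five is G-flat–B-flat–D-double-flat–F-flat.
Third inversion puts the seventh (F-flat) in the bass.

F-flat, G-flat, B-flat, D-double-flat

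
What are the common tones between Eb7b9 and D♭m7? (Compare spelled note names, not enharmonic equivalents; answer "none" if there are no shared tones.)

Db – Fb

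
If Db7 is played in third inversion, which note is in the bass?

Db7 = Db–F–Ab–Cb. Third inversion → seventh in the bass = Cb.

Cb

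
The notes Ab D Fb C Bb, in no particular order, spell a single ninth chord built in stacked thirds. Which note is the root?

Bb

Stacking in thirds gives Bb – D – Fb – Ab – C, so Bb is the root — Bb dominant ninth flat five.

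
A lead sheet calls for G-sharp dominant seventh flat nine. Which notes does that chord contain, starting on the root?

G-sharp, B-sharp, D-sharp, F-sharp, A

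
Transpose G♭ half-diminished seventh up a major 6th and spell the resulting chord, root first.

Gb up a major 6th → Eb. New chord: Eb half-diminished seventh.
Eb — root
Gb — minor 3rd
Bbb — diminished 5th
Db — minor 7th

Eb, Gb, Bbb, Db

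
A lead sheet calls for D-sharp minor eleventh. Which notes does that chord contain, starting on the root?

D-sharp minor eleventh is a minor eleventh built on D#.
root → D#
3rd (minor 3rd) → F#
5th (perfect 5th) → A#
7th (minor 7th) → C#
9th (major 9th) → E#
11th (perfect 11th) → G#

D#  F#  A#  C#  E#  G#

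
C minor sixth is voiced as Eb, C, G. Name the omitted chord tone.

A

The full C minor sixth chord is C, Eb, G, A.
Comparing with the voicing, the major 6th (6th) — A — is absent.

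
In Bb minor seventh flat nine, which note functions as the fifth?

Root of Bb minor seventh flat nine = B-flat. The 5th is a perfect 5th: B-flat up a perfect 5th → F.

F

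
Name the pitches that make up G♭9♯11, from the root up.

G♭ – B♭ – D♭ – F♭ – A♭ – C

G♭9♯11 is a dominant ninth sharp eleven built on G♭.
root → G♭
3rd (major 3rd) → B♭
5th (perfect 5th) → D♭
7th (minor 7th) → F♭
9th (major 9th) → A♭
11th (augmented 11th) → C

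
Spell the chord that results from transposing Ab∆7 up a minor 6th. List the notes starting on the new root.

Transposed root: Ab → Fb (minor 6th up). So we spell Fb major seventh:
- root: Fb
- major 3rd: Ab
- perfect 5th: Cb
- major 7th: Eb

Fb Ab Cb Eb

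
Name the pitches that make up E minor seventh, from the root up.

E – G – B – D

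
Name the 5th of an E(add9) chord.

B

E(add9) is built on E; its 5th is a perfect 5th above the root.
A fifth above E uses the letter B, and the perfect 5th above E is B.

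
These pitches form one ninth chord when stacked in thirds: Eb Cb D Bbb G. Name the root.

Cb

Arranged so that each adjacent pair is a third by letter name: Cb – Eb – G – Bbb – D.
The bottom of that stack, Cb, is the root (this is Cb dominant seventh sharp nine sharp five).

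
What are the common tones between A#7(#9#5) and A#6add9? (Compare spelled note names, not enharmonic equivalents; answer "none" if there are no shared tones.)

A#, C##

A#7(#9#5): A# C## E## G# B##
A#6add9: A# C## E# F## B#
Common to both → A#, C##.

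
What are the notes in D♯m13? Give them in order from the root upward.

D♯m13 is a minor thirteenth built on D#.
D# — root
F# — minor 3rd
A# — perfect 5th
C# — minor 7th
E# — major 9th
G# — perfect 11th
B# — major 13th

D#  F#  A#  C#  E#  G#  B#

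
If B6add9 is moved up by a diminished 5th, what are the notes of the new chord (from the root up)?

F  A  C  D  G

A diminished 5th up from B is F, so the new chord is F six-nine.
Root: F
Major 3rd (3rd): A
Perfect 5th (5th): C
Major 6th (6th): D
Major 9th (9th): G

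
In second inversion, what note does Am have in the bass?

Am = A–C–E. Second inversion → fifth in the bass = E.

E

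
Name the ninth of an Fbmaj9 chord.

Fbmaj9 is built on F♭; its 9th is a major 9th above the root.
A second above F uses the letter G, and the major 9th above F♭ is G♭.

G♭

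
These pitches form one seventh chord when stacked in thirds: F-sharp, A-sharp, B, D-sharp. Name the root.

B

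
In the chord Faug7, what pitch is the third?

A

Faug7 is built on F; its 3rd is a major 3rd above the root.
A third above F uses the letter A, and the major 3rd above F is A.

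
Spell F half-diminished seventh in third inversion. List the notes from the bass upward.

F half-diminished seventh = F–A-flat–C-flat–E-flat; third inversion → seventh (E-flat) lowest.

E-flat F A-flat C-flat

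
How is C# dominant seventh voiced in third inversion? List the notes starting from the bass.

In root position, C# dominant seventh is C-sharp–E-sharp–G-sharp–B.
Third inversion puts the seventh (B) in the bass.

B, C-sharp, E-sharp, G-sharp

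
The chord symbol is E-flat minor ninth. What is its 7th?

E-flat minor ninth is built on Eb; its 7th is a minor 7th above the root.
A seventh above E uses the letter D, and the minor 7th above Eb is Db.

Db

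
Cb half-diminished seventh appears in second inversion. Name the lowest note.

G𝄫

Cb half-diminished seventh in root position is C♭–E𝄫–G𝄫–B𝄫.
Second inversion places the fifth in the bass, which is G𝄫.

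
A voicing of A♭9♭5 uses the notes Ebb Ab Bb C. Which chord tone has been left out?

A♭9♭5 = Ab, C, Ebb, Gb, Bb. The voicing lacks the 7th (minor 7th), Gb.

Gb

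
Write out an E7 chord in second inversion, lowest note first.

B, D, E, G#

E7 = E–G#–B–D; second inversion → fifth (B) lowest.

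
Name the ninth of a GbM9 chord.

Ab

GbM9 is built on Gb; its 9th is a major 9th above the root.
A second above G uses the letter A, and the major 9th above Gb is Ab.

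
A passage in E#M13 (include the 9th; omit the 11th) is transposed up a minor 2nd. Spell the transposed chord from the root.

F#, A#, C#, E#, G#, D#

A minor 2nd up from E# is F#, so the new chord is F# major thirteenth.
- root: F#
- major 3rd: A#
- perfect 5th: C#
- major 7th: E#
- major 9th: G#
- major 13th: D#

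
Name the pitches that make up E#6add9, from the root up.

E# – G## – B# – C## – F##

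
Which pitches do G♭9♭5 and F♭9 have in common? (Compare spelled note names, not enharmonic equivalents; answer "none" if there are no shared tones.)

G♭9♭5: G♭ B♭ D𝄫 F♭ A♭
F♭9: F♭ A♭ C♭ E𝄫 G♭
Common to both → G♭, F♭, A♭.

G♭, F♭, A♭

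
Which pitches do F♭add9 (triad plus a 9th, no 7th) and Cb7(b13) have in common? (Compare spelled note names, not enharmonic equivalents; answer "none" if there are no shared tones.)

F♭add9 = F♭, A♭, C♭, G♭.
Cb7(b13) = C♭, E♭, G♭, B𝄫, A𝄫.
Shared: C♭, G♭.

C♭, G♭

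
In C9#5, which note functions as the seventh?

Bb

C9#5 is built on C; its 7th is a minor 7th above the root.
A seventh above C uses the letter B, and the minor 7th above C is Bb.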